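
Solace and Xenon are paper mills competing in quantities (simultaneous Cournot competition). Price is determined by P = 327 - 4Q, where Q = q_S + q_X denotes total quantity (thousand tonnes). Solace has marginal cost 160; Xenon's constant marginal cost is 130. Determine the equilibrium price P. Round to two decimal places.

Solace's profit: π_S = (327 - 4Q)q_S - (160q_S). Setting ∂π_S/∂q_S = 0: 167 - 8q_S - 4(q_X) = 0.
Xenon's first-order condition: 197 - 8q_X - 4(q_S) = 0.
So q_S = (167 - 4q_X)/8 and q_X = (197 - 4q_S)/8.
Substituting one into the other gives q_S = 137/12 and q_X = 227/12.
Total output Q = 91/3, so price P = 327 - 4·(91/3) = 617/3.

205.67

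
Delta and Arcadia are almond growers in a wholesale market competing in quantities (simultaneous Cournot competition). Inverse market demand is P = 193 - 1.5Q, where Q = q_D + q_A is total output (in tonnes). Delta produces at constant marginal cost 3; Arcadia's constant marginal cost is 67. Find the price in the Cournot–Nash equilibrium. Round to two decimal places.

87.67

Delta's profit: π_D = (193 - 1.5Q)q_D - (3q_D). Setting ∂π_D/∂q_D = 0: 190 - 3q_D - (3/2)(q_A) = 0.
Arcadia's first-order condition: 126 - 3q_A - (3/2)(q_D) = 0.
Best responses: q_D = (190 - (3/2)q_A)/3, q_A = (126 - (3/2)q_D)/3.
Solving the pair: q_D = 508/9, q_A = 124/9.
Total output Q = 632/9, so price P = 193 - (3/2)·(632/9) = 263/3.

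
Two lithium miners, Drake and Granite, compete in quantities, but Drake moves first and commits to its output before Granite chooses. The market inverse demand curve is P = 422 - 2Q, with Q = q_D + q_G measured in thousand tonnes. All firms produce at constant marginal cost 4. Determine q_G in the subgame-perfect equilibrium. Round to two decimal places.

Solve by backward induction. Given q_D, the follower Granite maximises π_G = (422 - 2q_D - 2q_G)q_G - 4q_G.
Follower FOC: 418 - 2q_D - 4q_G = 0, so q_G(q_D) = (418 - 2q_D)/4.
Drake substitutes q_G(q_D) into its own profit: π_D = q_D(422 - 2q_D - (418 - 2q_D)/2) - 4q_D = (213 - q_D)q_D - 4q_D.
The leader's first-order condition 209 - 2q_D = 0 yields q_D = 209/2.
Then q_G = (418 - 2·(209/2))/4 = 209/4.

52.25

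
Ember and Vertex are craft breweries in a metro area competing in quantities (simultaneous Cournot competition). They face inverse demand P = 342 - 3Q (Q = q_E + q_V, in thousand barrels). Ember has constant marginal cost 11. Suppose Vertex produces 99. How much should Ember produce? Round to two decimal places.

5.67

With the rival's output fixed at 99, Ember's profit is π_E = (342 - 3·99 - 3q_E)q_E - (11q_E) = (45 - 3q_E)q_E - (11q_E).
∂π_E/∂q_E = 34 - 6q_E = 0, so q_E = 17/3.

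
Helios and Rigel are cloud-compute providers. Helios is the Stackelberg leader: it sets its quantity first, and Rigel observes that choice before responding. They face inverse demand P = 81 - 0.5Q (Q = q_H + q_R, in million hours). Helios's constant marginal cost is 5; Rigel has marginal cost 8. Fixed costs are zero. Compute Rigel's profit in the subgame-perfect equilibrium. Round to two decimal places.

561.13

Solve by backward induction. Given q_H, the follower Rigel maximises π_R = (81 - (1/2)q_H - (1/2)q_R)q_R - 8q_R.
Follower FOC: 73 - (1/2)q_H - q_R = 0, so q_R(q_H) = (73 - (1/2)q_H).
The leader anticipates this reaction. Substituting into P = 81 - 0.5Q gives P = 89/2 - (1/4)q_H, so π_H = (89/2 - (1/4)q_H)q_H - 5q_H.
Maximising: ∂π_H/∂q_H = 79/2 - (1/2)q_H = 0, giving q_H = 79.
Then q_R = (73 - (1/2)·79) = 67/2.
Price P = 81 - (1/2)·(225/2) = 99/4.
Rigel's profit: (99/4 - 8)·(67/2) = 561.1250.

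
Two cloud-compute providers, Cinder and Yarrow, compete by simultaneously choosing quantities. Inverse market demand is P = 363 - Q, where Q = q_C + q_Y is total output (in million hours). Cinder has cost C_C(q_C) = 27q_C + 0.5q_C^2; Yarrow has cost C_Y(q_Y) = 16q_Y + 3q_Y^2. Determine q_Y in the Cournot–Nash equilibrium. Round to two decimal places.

30.65

Cinder's profit: π_C = (363 - Q)q_C - (27q_C + (1/2)q_C²). Setting ∂π_C/∂q_C = 0: 336 - 3q_C - (q_Y) = 0.
Yarrow's first-order condition: 347 - 8q_Y - (q_C) = 0.
So q_C = (336 - q_Y)/3 and q_Y = (347 - q_C)/8.
Substituting one into the other gives q_C = 101.7826 and q_Y = 705/23.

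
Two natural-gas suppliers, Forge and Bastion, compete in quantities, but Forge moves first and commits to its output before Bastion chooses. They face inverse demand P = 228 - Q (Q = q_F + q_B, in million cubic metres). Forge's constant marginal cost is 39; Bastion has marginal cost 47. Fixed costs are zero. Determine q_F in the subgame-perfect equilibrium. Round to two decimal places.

98.50

Solve by backward induction. Given q_F, the follower Bastion maximises π_B = (228 - q_F - q_B)q_B - 47q_B.
Setting the follower's marginal profit to zero, 181 - q_F - 2q_B = 0, i.e. q_B = (181 - q_F)/2.
Forge substitutes q_B(q_F) into its own profit: π_F = q_F(228 - q_F - (181 - q_F)/2) - 39q_F = (275/2 - (1/2)q_F)q_F - 39q_F.
The leader's first-order condition 197/2 - q_F = 0 yields q_F = 197/2.
Then q_B = (181 - 197/2)/2 = 165/4.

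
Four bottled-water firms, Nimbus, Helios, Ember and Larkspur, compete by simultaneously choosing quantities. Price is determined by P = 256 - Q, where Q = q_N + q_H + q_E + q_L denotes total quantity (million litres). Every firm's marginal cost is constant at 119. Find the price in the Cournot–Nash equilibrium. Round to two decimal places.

Each firm earns π_i = (256 - Q)q_i - 119q_i.
First-order condition (treating rivals' output as given): 137 - 2q_i - Σ_{j≠i} q_j = 0.
With identical firms every q_j equals q_i, so Σ_{j≠i} q_j = 3q_i and 137 = 5q_i, giving q_i = 137/5.
Total output Q = 548/5, so price P = 256 - 548/5 = 732/5.

146.40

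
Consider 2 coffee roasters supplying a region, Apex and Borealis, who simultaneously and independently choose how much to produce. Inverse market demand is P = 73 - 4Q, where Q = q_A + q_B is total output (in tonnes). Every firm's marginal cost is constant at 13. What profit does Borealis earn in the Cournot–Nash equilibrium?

Each firm earns π_i = (73 - 4Q)q_i - 13q_i.
First-order condition (treating rivals' output as given): 60 - 8q_i - 4q_j = 0.
By symmetry each firm produces the same amount; substituting q_j = q_i yields q_i = 60/12 = 5.
Price P = 73 - 4·10 = 33.
Borealis's profit: (33 - 13)·5 = 100.

100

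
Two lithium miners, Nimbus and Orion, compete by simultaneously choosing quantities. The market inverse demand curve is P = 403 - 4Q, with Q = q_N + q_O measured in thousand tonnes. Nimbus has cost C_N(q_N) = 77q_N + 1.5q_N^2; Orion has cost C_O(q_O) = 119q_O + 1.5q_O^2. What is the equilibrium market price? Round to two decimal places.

240.33

Nimbus's profit: π_N = (403 - 4Q)q_N - (77q_N + (3/2)q_N²). Setting ∂π_N/∂q_N = 0: 326 - 11q_N - 4(q_O) = 0.
Orion's profit: π_O = (403 - 4Q)q_O - (119q_O + (3/2)q_O²). Setting ∂π_O/∂q_O = 0: 284 - 11q_O - 4(q_N) = 0.
Rearranging gives the reaction functions q_N = (326 - 4q_O)/11 and q_O = (284 - 4q_N)/11.
Solving the pair: q_N = 70/3, q_O = 52/3.
Total output Q = 122/3, so price P = 403 - 4·(122/3) = 721/3.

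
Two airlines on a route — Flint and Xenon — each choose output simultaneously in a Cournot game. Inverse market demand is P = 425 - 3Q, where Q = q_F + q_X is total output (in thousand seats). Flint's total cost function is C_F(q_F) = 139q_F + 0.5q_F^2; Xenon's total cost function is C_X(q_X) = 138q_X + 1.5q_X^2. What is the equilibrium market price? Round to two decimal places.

265.89

Flint's profit: π_F = (425 - 3Q)q_F - (139q_F + (1/2)q_F²). Setting ∂π_F/∂q_F = 0: 286 - 7q_F - 3(q_X) = 0.
Xenon's first-order condition: 287 - 9q_X - 3(q_F) = 0.
Best responses: q_F = (286 - 3q_X)/7, q_X = (287 - 3q_F)/9.
Substituting one into the other gives q_F = 571/18 and q_X = 1151/54.
Total output Q = 1432/27, so price P = 425 - 3·(1432/27) = 265.8889.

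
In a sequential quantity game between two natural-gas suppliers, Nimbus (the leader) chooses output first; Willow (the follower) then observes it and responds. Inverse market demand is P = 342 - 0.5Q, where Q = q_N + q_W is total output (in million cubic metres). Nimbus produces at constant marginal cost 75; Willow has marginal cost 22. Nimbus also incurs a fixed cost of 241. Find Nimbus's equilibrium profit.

The follower Willow best-responds to any q_N: π_W = (342 - 0.5Q)q_W - 22q_W.
Follower FOC: 320 - (1/2)q_N - q_W = 0, so q_W(q_N) = (320 - (1/2)q_N).
The leader anticipates this reaction. Substituting into P = 342 - 0.5Q gives P = 182 - (1/4)q_N, so π_N = (182 - (1/4)q_N)q_N - 75q_N.
The leader's first-order condition 107 - (1/2)q_N = 0 yields q_N = 214.
Then q_W = (320 - (1/2)·214) = 213.
Price P = 342 - (1/2)·427 = 257/2.
Nimbus's profit: (257/2 - 75)·214 - 241 = 11208.

11208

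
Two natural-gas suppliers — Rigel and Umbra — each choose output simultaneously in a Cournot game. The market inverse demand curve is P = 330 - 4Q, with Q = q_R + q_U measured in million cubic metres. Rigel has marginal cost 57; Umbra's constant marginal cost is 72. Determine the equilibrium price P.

153

Rigel's profit: π_R = (330 - 4Q)q_R - (57q_R). Setting ∂π_R/∂q_R = 0: 273 - 8q_R - 4(q_U) = 0.
Umbra's first-order condition: 258 - 8q_U - 4(q_R) = 0.
Best responses: q_R = (273 - 4q_U)/8, q_U = (258 - 4q_R)/8.
Solving the pair: q_R = 24, q_U = 81/4.
Total output Q = 177/4, so price P = 330 - 4·(177/4) = 153.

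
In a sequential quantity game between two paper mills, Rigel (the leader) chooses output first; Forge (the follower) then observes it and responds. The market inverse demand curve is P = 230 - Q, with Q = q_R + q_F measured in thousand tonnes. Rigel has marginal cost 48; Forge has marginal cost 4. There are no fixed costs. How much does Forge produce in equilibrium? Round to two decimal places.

78.50

The follower Forge best-responds to any q_R: π_F = (230 - Q)q_F - 4q_F.
∂π_F/∂q_F = 226 - q_R - 2q_F = 0 gives the reaction function q_F = (226 - q_R)/2.
Rigel substitutes q_F(q_R) into its own profit: π_R = q_R(230 - q_R - (226 - q_R)/2) - 48q_R = (117 - (1/2)q_R)q_R - 48q_R.
The leader's first-order condition 69 - q_R = 0 yields q_R = 69.
Then q_F = (226 - 69)/2 = 157/2.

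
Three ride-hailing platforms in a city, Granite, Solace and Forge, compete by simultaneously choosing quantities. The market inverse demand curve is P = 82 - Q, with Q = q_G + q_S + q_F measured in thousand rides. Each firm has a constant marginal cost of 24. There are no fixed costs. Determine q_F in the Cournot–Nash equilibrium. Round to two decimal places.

Each firm earns π_i = (82 - Q)q_i - 24q_i.
First-order condition (treating rivals' output as given): 58 - 2q_i - Σ_{j≠i} q_j = 0.
With identical firms every q_j equals q_i, so Σ_{j≠i} q_j = 2q_i and 58 = 4q_i, giving q_i = 29/2.

14.50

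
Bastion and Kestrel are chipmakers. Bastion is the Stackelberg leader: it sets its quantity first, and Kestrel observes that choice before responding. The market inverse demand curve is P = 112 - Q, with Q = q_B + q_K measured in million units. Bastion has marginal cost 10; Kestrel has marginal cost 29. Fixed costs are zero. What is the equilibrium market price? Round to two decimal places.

40.25

The follower Kestrel best-responds to any q_B: π_K = (112 - Q)q_K - 29q_K.
∂π_K/∂q_K = 83 - q_B - 2q_K = 0 gives the reaction function q_K = (83 - q_B)/2.
The leader anticipates this reaction. Substituting into P = 112 - Q gives P = 141/2 - (1/2)q_B, so π_B = (141/2 - (1/2)q_B)q_B - 10q_B.
Maximising: ∂π_B/∂q_B = 121/2 - q_B = 0, giving q_B = 121/2.
Then q_K = (83 - 121/2)/2 = 45/4.
Total output Q = 287/4, so price P = 112 - 287/4 = 161/4.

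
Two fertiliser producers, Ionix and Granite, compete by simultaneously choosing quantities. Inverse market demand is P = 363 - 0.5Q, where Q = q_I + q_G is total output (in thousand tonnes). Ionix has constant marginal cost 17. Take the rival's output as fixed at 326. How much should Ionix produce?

183

With the rival's output fixed at 326, Ionix's profit is π_I = (363 - (1/2)·326 - (1/2)q_I)q_I - (17q_I) = (200 - (1/2)q_I)q_I - (17q_I).
∂π_I/∂q_I = 183 - q_I = 0, so q_I = 183.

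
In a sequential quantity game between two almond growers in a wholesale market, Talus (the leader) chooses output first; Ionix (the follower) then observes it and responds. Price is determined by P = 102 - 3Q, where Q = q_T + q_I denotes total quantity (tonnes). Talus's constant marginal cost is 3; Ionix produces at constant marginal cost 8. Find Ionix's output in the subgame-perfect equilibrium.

7

The follower Ionix best-responds to any q_T: π_I = (102 - 3Q)q_I - 8q_I.
Setting the follower's marginal profit to zero, 94 - 3q_T - 6q_I = 0, i.e. q_I = (94 - 3q_T)/6.
Talus substitutes q_I(q_T) into its own profit: π_T = q_T(102 - 3q_T - (94 - 3q_T)/2) - 3q_T = (55 - (3/2)q_T)q_T - 3q_T.
The leader's first-order condition 52 - 3q_T = 0 yields q_T = 52/3.
Then q_I = (94 - 3·(52/3))/6 = 7.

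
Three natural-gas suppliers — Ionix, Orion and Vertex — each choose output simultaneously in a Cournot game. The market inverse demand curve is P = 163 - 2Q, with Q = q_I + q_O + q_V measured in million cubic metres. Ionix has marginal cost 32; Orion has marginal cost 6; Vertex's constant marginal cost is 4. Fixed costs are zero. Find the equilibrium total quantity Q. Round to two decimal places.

Ionix's profit: π_I = (163 - 2Q)q_I - (32q_I). Setting ∂π_I/∂q_I = 0: 131 - 4q_I - 2(q_O + q_V) = 0.
Orion's profit: π_O = (163 - 2Q)q_O - (6q_O). Setting ∂π_O/∂q_O = 0: 157 - 4q_O - 2(q_I + q_V) = 0.
Vertex's first-order condition: 159 - 4q_V - 2(q_I + q_O) = 0.
Adding the 3 conditions: 447 − 4Q − 4Q = 0, i.e. Q = 447/8.
Back-substituting: q_I = (131 − 447/4)/2 = 77/8, q_O = (157 − 447/4)/2 = 181/8, q_V = (159 − 447/4)/2 = 189/8.
Total output Q = 77/8 + 181/8 + 189/8 = 447/8.

55.88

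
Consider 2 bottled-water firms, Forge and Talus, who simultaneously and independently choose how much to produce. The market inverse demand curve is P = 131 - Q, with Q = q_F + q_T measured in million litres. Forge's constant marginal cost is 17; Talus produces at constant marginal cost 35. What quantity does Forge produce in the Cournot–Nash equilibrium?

Forge's profit: π_F = (131 - Q)q_F - (17q_F). Setting ∂π_F/∂q_F = 0: 114 - 2q_F - (q_T) = 0.
Talus's profit: π_T = (131 - Q)q_T - (35q_T). Setting ∂π_T/∂q_T = 0: 96 - 2q_T - (q_F) = 0.
Best responses: q_F = (114 - q_T)/2, q_T = (96 - q_F)/2.
Substituting one into the other gives q_F = 44 and q_T = 26.

44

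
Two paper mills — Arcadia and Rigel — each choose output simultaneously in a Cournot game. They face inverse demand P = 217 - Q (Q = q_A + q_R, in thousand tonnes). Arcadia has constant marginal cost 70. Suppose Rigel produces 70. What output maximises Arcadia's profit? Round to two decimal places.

With the rival's output fixed at 70, Arcadia's profit is π_A = (217 - 70 - q_A)q_A - (70q_A) = (147 - q_A)q_A - (70q_A).
∂π_A/∂q_A = 77 - 2q_A = 0, so q_A = 77/2.

38.50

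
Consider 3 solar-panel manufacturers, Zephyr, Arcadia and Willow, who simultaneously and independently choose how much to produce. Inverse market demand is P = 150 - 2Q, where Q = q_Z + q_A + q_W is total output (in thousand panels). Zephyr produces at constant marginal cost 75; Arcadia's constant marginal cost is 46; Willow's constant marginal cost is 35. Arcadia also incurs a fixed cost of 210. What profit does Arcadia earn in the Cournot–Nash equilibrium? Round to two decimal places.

255.13

Zephyr's profit: π_Z = (150 - 2Q)q_Z - (75q_Z). Setting ∂π_Z/∂q_Z = 0: 75 - 4q_Z - 2(q_A + q_W) = 0.
Arcadia's profit: π_A = (150 - 2Q)q_A - (46q_A). Setting ∂π_A/∂q_A = 0: 104 - 4q_A - 2(q_Z + q_W) = 0.
Willow's first-order condition: 115 - 4q_W - 2(q_Z + q_A) = 0.
Adding the 3 conditions: 294 − 4Q − 4Q = 0, i.e. Q = 147/4.
Back-substituting: q_Z = (75 − 147/2)/2 = 3/4, q_A = (104 − 147/2)/2 = 61/4, q_W = (115 − 147/2)/2 = 83/4.
Price P = 150 - 2·(147/4) = 153/2.
Arcadia's profit: (153/2 - 46)·(61/4) - 210 = 255.1250.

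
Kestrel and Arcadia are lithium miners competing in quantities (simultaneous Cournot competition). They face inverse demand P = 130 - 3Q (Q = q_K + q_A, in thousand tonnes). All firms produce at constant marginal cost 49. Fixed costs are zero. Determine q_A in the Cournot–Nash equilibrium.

Each firm earns π_i = (130 - 3Q)q_i - 49q_i.
First-order condition (treating rivals' output as given): 81 - 6q_i - 3q_j = 0.
By symmetry each firm produces the same amount; substituting q_j = q_i yields q_i = 81/9 = 9.

9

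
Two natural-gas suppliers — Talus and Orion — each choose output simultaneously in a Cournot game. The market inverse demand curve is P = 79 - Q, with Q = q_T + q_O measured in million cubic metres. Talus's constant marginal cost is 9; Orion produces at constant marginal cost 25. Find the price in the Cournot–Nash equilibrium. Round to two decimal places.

Talus's profit: π_T = (79 - Q)q_T - (9q_T). Setting ∂π_T/∂q_T = 0: 70 - 2q_T - (q_O) = 0.
Orion's first-order condition: 54 - 2q_O - (q_T) = 0.
So q_T = (70 - q_O)/2 and q_O = (54 - q_T)/2.
Solving the pair: q_T = 86/3, q_O = 38/3.
Total output Q = 124/3, so price P = 79 - 124/3 = 113/3.

37.67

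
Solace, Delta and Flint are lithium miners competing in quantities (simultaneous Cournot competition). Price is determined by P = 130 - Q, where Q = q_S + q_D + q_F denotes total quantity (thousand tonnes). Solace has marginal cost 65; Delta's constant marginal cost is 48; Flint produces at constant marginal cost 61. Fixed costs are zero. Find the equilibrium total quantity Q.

54

Solace's profit: π_S = (130 - Q)q_S - (65q_S). Setting ∂π_S/∂q_S = 0: 65 - 2q_S - (q_D + q_F) = 0.
Delta's first-order condition: 82 - 2q_D - (q_S + q_F) = 0.
Flint's profit: π_F = (130 - Q)q_F - (61q_F). Setting ∂π_F/∂q_F = 0: 69 - 2q_F - (q_S + q_D) = 0.
Adding the 3 first-order conditions: 216 − 4Q = 0, so Q = 54.
Back-substituting: q_S = (65 − 54) = 11, q_D = (82 − 54) = 28, q_F = (69 − 54) = 15.
Total output Q = 11 + 28 + 15 = 54.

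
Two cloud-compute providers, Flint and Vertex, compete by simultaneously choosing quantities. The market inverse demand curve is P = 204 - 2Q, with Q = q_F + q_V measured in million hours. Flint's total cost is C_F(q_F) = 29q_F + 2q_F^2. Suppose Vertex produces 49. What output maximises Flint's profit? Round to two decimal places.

With the rival's output fixed at 49, Flint's profit is π_F = (204 - 2·49 - 2q_F)q_F - (29q_F + 2q_F²) = (106 - 2q_F)q_F - (29q_F + 2q_F²).
∂π_F/∂q_F = 77 - 8q_F = 0, so q_F = 77/8.

9.63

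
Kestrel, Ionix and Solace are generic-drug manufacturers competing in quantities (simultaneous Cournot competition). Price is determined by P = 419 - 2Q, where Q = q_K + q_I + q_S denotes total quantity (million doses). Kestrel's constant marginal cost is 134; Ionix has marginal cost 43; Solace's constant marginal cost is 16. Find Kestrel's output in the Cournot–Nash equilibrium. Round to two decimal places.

Kestrel's profit: π_K = (419 - 2Q)q_K - (134q_K). Setting ∂π_K/∂q_K = 0: 285 - 4q_K - 2(q_I + q_S) = 0.
Ionix's profit: π_I = (419 - 2Q)q_I - (43q_I). Setting ∂π_I/∂q_I = 0: 376 - 4q_I - 2(q_K + q_S) = 0.
Solace's profit: π_S = (419 - 2Q)q_S - (16q_S). Setting ∂π_S/∂q_S = 0: 403 - 4q_S - 2(q_K + q_I) = 0.
Adding the 3 conditions: 1064 − 4Q − 4Q = 0, i.e. Q = 133.
Back-substituting: q_K = (285 − 266)/2 = 19/2, q_I = (376 − 266)/2 = 55, q_S = (403 − 266)/2 = 137/2.

9.50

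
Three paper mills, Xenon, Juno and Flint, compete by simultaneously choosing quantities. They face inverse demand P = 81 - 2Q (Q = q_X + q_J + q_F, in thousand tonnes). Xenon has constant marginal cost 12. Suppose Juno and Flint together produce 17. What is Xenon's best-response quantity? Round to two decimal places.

With rivals' combined output fixed at 17, Xenon's profit is π_X = (81 - 2·17 - 2q_X)q_X - (12q_X) = (47 - 2q_X)q_X - (12q_X).
∂π_X/∂q_X = 35 - 4q_X = 0, so q_X = 35/4.

8.75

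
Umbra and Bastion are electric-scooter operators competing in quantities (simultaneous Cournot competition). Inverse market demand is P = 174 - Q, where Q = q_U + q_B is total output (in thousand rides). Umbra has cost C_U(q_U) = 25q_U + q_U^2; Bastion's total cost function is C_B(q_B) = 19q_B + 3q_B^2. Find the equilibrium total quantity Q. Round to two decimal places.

48.65

Umbra's profit: π_U = (174 - Q)q_U - (25q_U + q_U²). Setting ∂π_U/∂q_U = 0: 149 - 4q_U - (q_B) = 0.
Bastion's first-order condition: 155 - 8q_B - (q_U) = 0.
So q_U = (149 - q_B)/4 and q_B = (155 - q_U)/8.
Substituting one into the other gives q_U = 1037/31 and q_B = 471/31.
Total output Q = 1037/31 + 471/31 = 1508/31.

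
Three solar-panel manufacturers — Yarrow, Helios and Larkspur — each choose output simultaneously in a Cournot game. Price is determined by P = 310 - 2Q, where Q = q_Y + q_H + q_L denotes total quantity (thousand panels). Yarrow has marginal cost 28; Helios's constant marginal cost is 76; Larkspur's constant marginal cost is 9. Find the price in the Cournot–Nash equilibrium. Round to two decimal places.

Yarrow's profit: π_Y = (310 - 2Q)q_Y - (28q_Y). Setting ∂π_Y/∂q_Y = 0: 282 - 4q_Y - 2(q_H + q_L) = 0.
Helios's first-order condition: 234 - 4q_H - 2(q_Y + q_L) = 0.
Larkspur's profit: π_L = (310 - 2Q)q_L - (9q_L). Setting ∂π_L/∂q_L = 0: 301 - 4q_L - 2(q_Y + q_H) = 0.
Adding the 3 first-order conditions: 817 − 8Q = 0, so Q = 817/8.
Back-substituting: q_Y = (282 − 817/4)/2 = 311/8, q_H = (234 − 817/4)/2 = 119/8, q_L = (301 − 817/4)/2 = 387/8.
Total output Q = 817/8, so price P = 310 - 2·(817/8) = 423/4.

105.75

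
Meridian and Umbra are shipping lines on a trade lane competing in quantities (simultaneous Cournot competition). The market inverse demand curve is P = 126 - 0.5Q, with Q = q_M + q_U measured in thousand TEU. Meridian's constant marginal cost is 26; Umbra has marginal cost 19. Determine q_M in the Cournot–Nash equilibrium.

62

Meridian's profit: π_M = (126 - 0.5Q)q_M - (26q_M). Setting ∂π_M/∂q_M = 0: 100 - q_M - (1/2)(q_U) = 0.
Umbra's first-order condition: 107 - q_U - (1/2)(q_M) = 0.
So q_M = (100 - (1/2)q_U) and q_U = (107 - (1/2)q_M).
Solving the pair: q_M = 62, q_U = 76.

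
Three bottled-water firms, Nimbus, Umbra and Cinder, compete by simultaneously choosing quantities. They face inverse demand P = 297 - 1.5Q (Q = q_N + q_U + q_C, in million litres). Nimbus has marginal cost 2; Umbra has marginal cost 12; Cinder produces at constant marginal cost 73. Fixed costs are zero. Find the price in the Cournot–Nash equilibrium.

Nimbus's profit: π_N = (297 - 1.5Q)q_N - (2q_N). Setting ∂π_N/∂q_N = 0: 295 - 3q_N - (3/2)(q_U + q_C) = 0.
Umbra's profit: π_U = (297 - 1.5Q)q_U - (12q_U). Setting ∂π_U/∂q_U = 0: 285 - 3q_U - (3/2)(q_N + q_C) = 0.
Cinder's profit: π_C = (297 - 1.5Q)q_C - (73q_C). Setting ∂π_C/∂q_C = 0: 224 - 3q_C - (3/2)(q_N + q_U) = 0.
Adding the 3 first-order conditions: 804 − 6Q = 0, so Q = 134.
Back-substituting: q_N = (295 − 201)/(3/2) = 188/3, q_U = (285 − 201)/(3/2) = 56, q_C = (224 − 201)/(3/2) = 46/3.
Total output Q = 134, so price P = 297 - (3/2)·134 = 96.

96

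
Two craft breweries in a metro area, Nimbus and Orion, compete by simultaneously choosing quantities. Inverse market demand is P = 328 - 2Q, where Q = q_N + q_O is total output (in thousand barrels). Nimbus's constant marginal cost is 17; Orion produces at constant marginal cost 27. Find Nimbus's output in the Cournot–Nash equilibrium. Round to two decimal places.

53.50

Nimbus's profit: π_N = (328 - 2Q)q_N - (17q_N). Setting ∂π_N/∂q_N = 0: 311 - 4q_N - 2(q_O) = 0.
Orion's first-order condition: 301 - 4q_O - 2(q_N) = 0.
So q_N = (311 - 2q_O)/4 and q_O = (301 - 2q_N)/4.
Solving the pair: q_N = 107/2, q_O = 97/2.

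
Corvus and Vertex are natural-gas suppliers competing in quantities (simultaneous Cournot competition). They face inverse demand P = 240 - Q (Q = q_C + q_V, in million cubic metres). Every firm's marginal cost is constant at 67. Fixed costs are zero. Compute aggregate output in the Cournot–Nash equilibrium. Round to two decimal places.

Each firm earns π_i = (240 - Q)q_i - 67q_i.
Setting ∂π_i/∂q_i = 0 with rivals' quantities fixed: 173 - 2q_i - q_j = 0.
By symmetry each firm produces the same amount; substituting q_j = q_i yields q_i = 173/3.
Total output Q = 173/3 + 173/3 = 346/3.

115.33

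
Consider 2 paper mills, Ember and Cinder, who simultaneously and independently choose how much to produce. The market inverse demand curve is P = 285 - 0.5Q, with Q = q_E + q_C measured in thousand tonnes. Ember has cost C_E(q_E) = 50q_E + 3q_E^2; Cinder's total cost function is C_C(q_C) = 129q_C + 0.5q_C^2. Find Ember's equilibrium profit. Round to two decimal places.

Ember's profit: π_E = (285 - 0.5Q)q_E - (50q_E + 3q_E²). Setting ∂π_E/∂q_E = 0: 235 - 7q_E - (1/2)(q_C) = 0.
Cinder's profit: π_C = (285 - 0.5Q)q_C - (129q_C + (1/2)q_C²). Setting ∂π_C/∂q_C = 0: 156 - 2q_C - (1/2)(q_E) = 0.
Best responses: q_E = (235 - (1/2)q_C)/7, q_C = (156 - (1/2)q_E)/2.
Substituting one into the other gives q_E = 1568/55 and q_C = 70.8727.
Price P = 285 - (1/2)·99.3818 = 235.3091.
Ember's profit: 235.3091·(1568/55) - 50·(1568/55) - 3(1568/55)² = 2844.6889.

2844.69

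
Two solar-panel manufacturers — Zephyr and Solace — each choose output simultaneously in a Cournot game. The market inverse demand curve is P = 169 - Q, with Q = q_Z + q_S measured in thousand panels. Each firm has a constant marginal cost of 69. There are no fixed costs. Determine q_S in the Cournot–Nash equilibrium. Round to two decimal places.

33.33

A representative firm's profit is π_i = q_i(169 - Q) - 69q_i.
First-order condition (treating rivals' output as given): 100 - 2q_i - q_j = 0.
By symmetry each firm produces the same amount; substituting q_j = q_i yields q_i = 100/3.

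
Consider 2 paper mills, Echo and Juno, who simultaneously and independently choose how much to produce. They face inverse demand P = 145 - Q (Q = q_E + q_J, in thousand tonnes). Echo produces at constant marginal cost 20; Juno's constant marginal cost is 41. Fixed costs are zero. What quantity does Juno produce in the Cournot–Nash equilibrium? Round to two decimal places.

27.67

Echo's profit: π_E = (145 - Q)q_E - (20q_E). Setting ∂π_E/∂q_E = 0: 125 - 2q_E - (q_J) = 0.
Juno's profit: π_J = (145 - Q)q_J - (41q_J). Setting ∂π_J/∂q_J = 0: 104 - 2q_J - (q_E) = 0.
So q_E = (125 - q_J)/2 and q_J = (104 - q_E)/2.
Solving the pair: q_E = 146/3, q_J = 83/3.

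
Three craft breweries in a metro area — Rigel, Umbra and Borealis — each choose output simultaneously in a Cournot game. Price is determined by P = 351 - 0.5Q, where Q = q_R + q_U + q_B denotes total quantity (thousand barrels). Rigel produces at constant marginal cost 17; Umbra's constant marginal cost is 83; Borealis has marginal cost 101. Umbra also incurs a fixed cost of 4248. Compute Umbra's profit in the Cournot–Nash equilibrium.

Rigel's profit: π_R = (351 - 0.5Q)q_R - (17q_R). Setting ∂π_R/∂q_R = 0: 334 - q_R - (1/2)(q_U + q_B) = 0.
Umbra's first-order condition: 268 - q_U - (1/2)(q_R + q_B) = 0.
Borealis's profit: π_B = (351 - 0.5Q)q_B - (101q_B). Setting ∂π_B/∂q_B = 0: 250 - q_B - (1/2)(q_R + q_U) = 0.
Adding the 3 conditions: 852 − Q − Q = 0, i.e. Q = 426.
Back-substituting: q_R = (334 − 213)/(1/2) = 242, q_U = (268 − 213)/(1/2) = 110, q_B = (250 − 213)/(1/2) = 74.
Price P = 351 - (1/2)·426 = 138.
Umbra's profit: (138 - 83)·110 - 4248 = 1802.

1802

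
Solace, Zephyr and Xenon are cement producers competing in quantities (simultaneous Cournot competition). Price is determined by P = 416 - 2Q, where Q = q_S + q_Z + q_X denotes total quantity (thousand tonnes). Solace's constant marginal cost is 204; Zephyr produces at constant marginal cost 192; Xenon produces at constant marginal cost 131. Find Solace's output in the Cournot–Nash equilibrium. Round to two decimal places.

15.88

Solace's profit: π_S = (416 - 2Q)q_S - (204q_S). Setting ∂π_S/∂q_S = 0: 212 - 4q_S - 2(q_Z + q_X) = 0.
Zephyr's first-order condition: 224 - 4q_Z - 2(q_S + q_X) = 0.
Xenon's first-order condition: 285 - 4q_X - 2(q_S + q_Z) = 0.
Adding the 3 first-order conditions: 721 − 8Q = 0, so Q = 721/8.
Back-substituting: q_S = (212 − 721/4)/2 = 127/8, q_Z = (224 − 721/4)/2 = 175/8, q_X = (285 − 721/4)/2 = 419/8.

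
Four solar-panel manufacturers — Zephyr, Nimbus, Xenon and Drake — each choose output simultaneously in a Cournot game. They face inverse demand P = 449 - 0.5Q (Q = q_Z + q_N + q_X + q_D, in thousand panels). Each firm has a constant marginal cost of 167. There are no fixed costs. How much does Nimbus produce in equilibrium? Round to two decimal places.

A representative firm's profit is π_i = q_i(449 - 0.5Q) - 167q_i.
First-order condition (treating rivals' output as given): 282 - q_i - (1/2)·Σ_{j≠i} q_j = 0.
By symmetry each firm produces the same amount; substituting Σ_{j≠i} q_j = 3q_i yields q_i = 282/(5/2) = 564/5.

112.80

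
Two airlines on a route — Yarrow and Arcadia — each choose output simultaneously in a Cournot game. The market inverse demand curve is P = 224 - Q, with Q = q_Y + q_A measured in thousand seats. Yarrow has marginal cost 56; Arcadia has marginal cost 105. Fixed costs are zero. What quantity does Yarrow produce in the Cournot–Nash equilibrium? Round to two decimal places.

72.33

Yarrow's profit: π_Y = (224 - Q)q_Y - (56q_Y). Setting ∂π_Y/∂q_Y = 0: 168 - 2q_Y - (q_A) = 0.
Arcadia's first-order condition: 119 - 2q_A - (q_Y) = 0.
Rearranging gives the reaction functions q_Y = (168 - q_A)/2 and q_A = (119 - q_Y)/2.
Substituting one into the other gives q_Y = 217/3 and q_A = 70/3.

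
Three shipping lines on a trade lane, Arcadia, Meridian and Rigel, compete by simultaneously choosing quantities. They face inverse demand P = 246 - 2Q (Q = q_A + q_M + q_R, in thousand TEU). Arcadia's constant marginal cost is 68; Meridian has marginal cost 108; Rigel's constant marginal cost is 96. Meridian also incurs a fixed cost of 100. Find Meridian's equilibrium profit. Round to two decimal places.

131.13

Arcadia's profit: π_A = (246 - 2Q)q_A - (68q_A). Setting ∂π_A/∂q_A = 0: 178 - 4q_A - 2(q_M + q_R) = 0.
Meridian's first-order condition: 138 - 4q_M - 2(q_A + q_R) = 0.
Rigel's profit: π_R = (246 - 2Q)q_R - (96q_R). Setting ∂π_R/∂q_R = 0: 150 - 4q_R - 2(q_A + q_M) = 0.
Adding the 3 first-order conditions: 466 − 8Q = 0, so Q = 233/4.
Back-substituting: q_A = (178 − 233/2)/2 = 123/4, q_M = (138 − 233/2)/2 = 43/4, q_R = (150 − 233/2)/2 = 67/4.
Price P = 246 - 2·(233/4) = 259/2.
Meridian's profit: (259/2 - 108)·(43/4) - 100 = 1049/8.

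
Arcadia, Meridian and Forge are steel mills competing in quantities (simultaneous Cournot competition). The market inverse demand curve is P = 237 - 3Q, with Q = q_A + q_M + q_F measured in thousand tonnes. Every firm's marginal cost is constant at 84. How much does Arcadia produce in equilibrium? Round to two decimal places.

A representative firm's profit is π_i = q_i(237 - 3Q) - 84q_i.
First-order condition (treating rivals' output as given): 153 - 6q_i - 3·Σ_{j≠i} q_j = 0.
By symmetry each firm produces the same amount; substituting Σ_{j≠i} q_j = 2q_i yields q_i = 153/12 = 51/4.

12.75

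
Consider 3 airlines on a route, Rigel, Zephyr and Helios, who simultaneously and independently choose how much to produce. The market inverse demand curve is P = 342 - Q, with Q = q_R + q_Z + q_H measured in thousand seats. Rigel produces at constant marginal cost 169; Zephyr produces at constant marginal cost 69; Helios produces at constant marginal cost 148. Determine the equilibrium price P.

182

Rigel's profit: π_R = (342 - Q)q_R - (169q_R). Setting ∂π_R/∂q_R = 0: 173 - 2q_R - (q_Z + q_H) = 0.
Zephyr's first-order condition: 273 - 2q_Z - (q_R + q_H) = 0.
Helios's profit: π_H = (342 - Q)q_H - (148q_H). Setting ∂π_H/∂q_H = 0: 194 - 2q_H - (q_R + q_Z) = 0.
Adding the 3 first-order conditions: 640 − 4Q = 0, so Q = 160.
Back-substituting: q_R = (173 − 160) = 13, q_Z = (273 − 160) = 113, q_H = (194 − 160) = 34.
Total output Q = 160, so price P = 342 - 160 = 182.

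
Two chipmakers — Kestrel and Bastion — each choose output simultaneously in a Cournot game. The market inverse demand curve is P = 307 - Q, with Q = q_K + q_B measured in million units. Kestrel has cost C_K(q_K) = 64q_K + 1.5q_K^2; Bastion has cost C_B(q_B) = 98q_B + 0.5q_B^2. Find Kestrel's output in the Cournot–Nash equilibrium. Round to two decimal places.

37.14

Kestrel's profit: π_K = (307 - Q)q_K - (64q_K + (3/2)q_K²). Setting ∂π_K/∂q_K = 0: 243 - 5q_K - (q_B) = 0.
Bastion's first-order condition: 209 - 3q_B - (q_K) = 0.
So q_K = (243 - q_B)/5 and q_B = (209 - q_K)/3.
Solving the pair: q_K = 260/7, q_B = 401/7.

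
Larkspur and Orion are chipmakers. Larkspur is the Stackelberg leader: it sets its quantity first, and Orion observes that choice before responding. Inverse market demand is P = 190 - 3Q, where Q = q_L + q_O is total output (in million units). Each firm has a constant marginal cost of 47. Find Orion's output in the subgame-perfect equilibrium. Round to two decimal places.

11.92

Solve by backward induction. Given q_L, the follower Orion maximises π_O = (190 - 3q_L - 3q_O)q_O - 47q_O.
Follower FOC: 143 - 3q_L - 6q_O = 0, so q_O(q_L) = (143 - 3q_L)/6.
The leader anticipates this reaction. Substituting into P = 190 - 3Q gives P = 237/2 - (3/2)q_L, so π_L = (237/2 - (3/2)q_L)q_L - 47q_L.
Maximising: ∂π_L/∂q_L = 143/2 - 3q_L = 0, giving q_L = 143/6.
Then q_O = (143 - 3·(143/6))/6 = 143/12.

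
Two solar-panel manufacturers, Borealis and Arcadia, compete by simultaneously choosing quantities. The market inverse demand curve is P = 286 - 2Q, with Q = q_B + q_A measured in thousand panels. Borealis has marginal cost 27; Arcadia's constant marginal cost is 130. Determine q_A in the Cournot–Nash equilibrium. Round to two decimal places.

8.83

Borealis's profit: π_B = (286 - 2Q)q_B - (27q_B). Setting ∂π_B/∂q_B = 0: 259 - 4q_B - 2(q_A) = 0.
Arcadia's first-order condition: 156 - 4q_A - 2(q_B) = 0.
Rearranging gives the reaction functions q_B = (259 - 2q_A)/4 and q_A = (156 - 2q_B)/4.
Solving the pair: q_B = 181/3, q_A = 53/6.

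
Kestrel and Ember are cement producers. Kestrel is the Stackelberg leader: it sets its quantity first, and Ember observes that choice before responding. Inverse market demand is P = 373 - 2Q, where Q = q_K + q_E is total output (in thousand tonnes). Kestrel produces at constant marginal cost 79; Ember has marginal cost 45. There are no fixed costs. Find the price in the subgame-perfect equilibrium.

Solve by backward induction. Given q_K, the follower Ember maximises π_E = (373 - 2q_K - 2q_E)q_E - 45q_E.
Follower FOC: 328 - 2q_K - 4q_E = 0, so q_E(q_K) = (328 - 2q_K)/4.
The leader anticipates this reaction. Substituting into P = 373 - 2Q gives P = 209 - q_K, so π_K = (209 - q_K)q_K - 79q_K.
Leader FOC: 130 - 2q_K = 0, so q_K = 65.
Then q_E = (328 - 2·65)/4 = 99/2.
Total output Q = 229/2, so price P = 373 - 2·(229/2) = 144.

144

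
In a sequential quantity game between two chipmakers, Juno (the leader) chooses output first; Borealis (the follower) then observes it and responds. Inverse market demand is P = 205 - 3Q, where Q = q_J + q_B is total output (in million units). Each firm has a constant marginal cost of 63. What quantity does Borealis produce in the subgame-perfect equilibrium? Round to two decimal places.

Solve by backward induction. Given q_J, the follower Borealis maximises π_B = (205 - 3q_J - 3q_B)q_B - 63q_B.
Setting the follower's marginal profit to zero, 142 - 3q_J - 6q_B = 0, i.e. q_B = (142 - 3q_J)/6.
Juno substitutes q_B(q_J) into its own profit: π_J = q_J(205 - 3q_J - (142 - 3q_J)/2) - 63q_J = (134 - (3/2)q_J)q_J - 63q_J.
The leader's first-order condition 71 - 3q_J = 0 yields q_J = 71/3.
Then q_B = (142 - 3·(71/3))/6 = 71/6.

11.83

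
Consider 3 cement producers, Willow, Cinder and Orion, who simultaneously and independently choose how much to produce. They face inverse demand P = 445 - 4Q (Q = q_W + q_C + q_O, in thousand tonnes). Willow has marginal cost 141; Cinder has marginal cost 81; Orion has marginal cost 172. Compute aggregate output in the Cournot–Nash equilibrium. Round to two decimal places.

Willow's profit: π_W = (445 - 4Q)q_W - (141q_W). Setting ∂π_W/∂q_W = 0: 304 - 8q_W - 4(q_C + q_O) = 0.
Cinder's first-order condition: 364 - 8q_C - 4(q_W + q_O) = 0.
Orion's profit: π_O = (445 - 4Q)q_O - (172q_O). Setting ∂π_O/∂q_O = 0: 273 - 8q_O - 4(q_W + q_C) = 0.
Adding the 3 first-order conditions: 941 − 16Q = 0, so Q = 941/16.
Back-substituting: q_W = (304 − 941/4)/4 = 275/16, q_C = (364 − 941/4)/4 = 515/16, q_O = (273 − 941/4)/4 = 151/16.
Total output Q = 275/16 + 515/16 + 151/16 = 941/16.

58.81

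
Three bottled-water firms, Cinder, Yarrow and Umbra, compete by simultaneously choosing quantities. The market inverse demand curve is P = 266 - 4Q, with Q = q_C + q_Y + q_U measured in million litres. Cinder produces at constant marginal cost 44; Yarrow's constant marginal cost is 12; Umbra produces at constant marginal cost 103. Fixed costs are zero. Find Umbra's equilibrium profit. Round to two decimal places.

Cinder's profit: π_C = (266 - 4Q)q_C - (44q_C). Setting ∂π_C/∂q_C = 0: 222 - 8q_C - 4(q_Y + q_U) = 0.
Yarrow's profit: π_Y = (266 - 4Q)q_Y - (12q_Y). Setting ∂π_Y/∂q_Y = 0: 254 - 8q_Y - 4(q_C + q_U) = 0.
Umbra's first-order condition: 163 - 8q_U - 4(q_C + q_Y) = 0.
Adding the 3 first-order conditions: 639 − 16Q = 0, so Q = 639/16.
Back-substituting: q_C = (222 − 639/4)/4 = 249/16, q_Y = (254 − 639/4)/4 = 377/16, q_U = (163 − 639/4)/4 = 13/16.
Price P = 266 - 4·(639/16) = 425/4.
Umbra's profit: (425/4 - 103)·(13/16) = 169/64.

2.64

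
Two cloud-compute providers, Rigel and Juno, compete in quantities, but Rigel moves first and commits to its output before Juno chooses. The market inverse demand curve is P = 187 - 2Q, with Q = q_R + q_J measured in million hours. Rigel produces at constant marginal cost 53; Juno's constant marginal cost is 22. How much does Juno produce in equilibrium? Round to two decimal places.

28.38

Solve by backward induction. Given q_R, the follower Juno maximises π_J = (187 - 2q_R - 2q_J)q_J - 22q_J.
Follower FOC: 165 - 2q_R - 4q_J = 0, so q_J(q_R) = (165 - 2q_R)/4.
The leader anticipates this reaction. Substituting into P = 187 - 2Q gives P = 209/2 - q_R, so π_R = (209/2 - q_R)q_R - 53q_R.
Maximising: ∂π_R/∂q_R = 103/2 - 2q_R = 0, giving q_R = 103/4.
Then q_J = (165 - 2·(103/4))/4 = 227/8.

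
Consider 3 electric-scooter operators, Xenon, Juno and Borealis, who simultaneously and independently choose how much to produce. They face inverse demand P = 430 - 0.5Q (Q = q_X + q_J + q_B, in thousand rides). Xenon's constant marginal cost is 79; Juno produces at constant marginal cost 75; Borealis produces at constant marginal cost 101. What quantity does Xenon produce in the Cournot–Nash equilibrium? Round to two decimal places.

Xenon's profit: π_X = (430 - 0.5Q)q_X - (79q_X). Setting ∂π_X/∂q_X = 0: 351 - q_X - (1/2)(q_J + q_B) = 0.
Juno's profit: π_J = (430 - 0.5Q)q_J - (75q_J). Setting ∂π_J/∂q_J = 0: 355 - q_J - (1/2)(q_X + q_B) = 0.
Borealis's first-order condition: 329 - q_B - (1/2)(q_X + q_J) = 0.
Adding the 3 conditions: 1035 − Q − Q = 0, i.e. Q = 1035/2.
Back-substituting: q_X = (351 − 1035/4)/(1/2) = 369/2, q_J = (355 − 1035/4)/(1/2) = 385/2, q_B = (329 − 1035/4)/(1/2) = 281/2.

184.50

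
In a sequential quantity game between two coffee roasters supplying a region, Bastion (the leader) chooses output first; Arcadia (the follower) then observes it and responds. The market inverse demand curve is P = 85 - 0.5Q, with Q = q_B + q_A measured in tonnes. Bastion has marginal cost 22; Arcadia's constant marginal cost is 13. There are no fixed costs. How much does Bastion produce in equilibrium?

54

The follower Arcadia best-responds to any q_B: π_A = (85 - 0.5Q)q_A - 13q_A.
Follower FOC: 72 - (1/2)q_B - q_A = 0, so q_A(q_B) = (72 - (1/2)q_B).
The leader anticipates this reaction. Substituting into P = 85 - 0.5Q gives P = 49 - (1/4)q_B, so π_B = (49 - (1/4)q_B)q_B - 22q_B.
Leader FOC: 27 - (1/2)q_B = 0, so q_B = 54.
Then q_A = (72 - (1/2)·54) = 45.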